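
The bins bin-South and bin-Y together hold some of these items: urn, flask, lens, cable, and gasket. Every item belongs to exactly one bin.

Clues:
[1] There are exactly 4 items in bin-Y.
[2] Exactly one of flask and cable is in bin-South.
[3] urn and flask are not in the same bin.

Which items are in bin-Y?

bin-Y = {cable, gasket, lens, urn}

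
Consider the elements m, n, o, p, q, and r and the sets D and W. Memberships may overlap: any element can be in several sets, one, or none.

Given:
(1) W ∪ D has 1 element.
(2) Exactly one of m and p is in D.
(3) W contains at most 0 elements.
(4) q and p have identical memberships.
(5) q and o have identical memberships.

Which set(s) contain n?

(3): W already has 0, so the rest are out.
Suppose n ∈ D: no assignment then satisfies all the clues, so n ∉ D.

n: none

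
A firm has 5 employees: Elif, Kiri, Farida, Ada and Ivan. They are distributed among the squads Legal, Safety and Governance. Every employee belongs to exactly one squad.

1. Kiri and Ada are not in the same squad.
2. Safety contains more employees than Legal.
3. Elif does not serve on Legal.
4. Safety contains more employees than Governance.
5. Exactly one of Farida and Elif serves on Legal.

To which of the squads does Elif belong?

Elif: Safety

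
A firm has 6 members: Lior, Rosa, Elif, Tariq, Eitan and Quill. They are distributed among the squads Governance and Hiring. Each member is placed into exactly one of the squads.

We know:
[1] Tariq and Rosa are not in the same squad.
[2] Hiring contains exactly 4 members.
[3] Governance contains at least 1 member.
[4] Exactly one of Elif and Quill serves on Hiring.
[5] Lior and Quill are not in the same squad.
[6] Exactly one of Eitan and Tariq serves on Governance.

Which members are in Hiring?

Hiring = {Eitan, Elif, Lior, Rosa}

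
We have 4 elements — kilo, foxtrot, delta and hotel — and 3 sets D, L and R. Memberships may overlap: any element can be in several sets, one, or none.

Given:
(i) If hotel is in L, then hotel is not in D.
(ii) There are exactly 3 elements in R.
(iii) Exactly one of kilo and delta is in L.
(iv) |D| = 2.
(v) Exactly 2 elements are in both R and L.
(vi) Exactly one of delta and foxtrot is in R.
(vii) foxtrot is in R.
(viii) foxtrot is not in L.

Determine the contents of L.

From (vii): foxtrot ∈ R.
From (viii): foxtrot ∉ L.
(vi) (exactly one): delta ∉ R.
(ii): only 3 candidates remain for R, so all are in.
Suppose kilo ∉ L: no assignment then satisfies all the clues, so kilo ∈ L.

L = {hotel, kilo}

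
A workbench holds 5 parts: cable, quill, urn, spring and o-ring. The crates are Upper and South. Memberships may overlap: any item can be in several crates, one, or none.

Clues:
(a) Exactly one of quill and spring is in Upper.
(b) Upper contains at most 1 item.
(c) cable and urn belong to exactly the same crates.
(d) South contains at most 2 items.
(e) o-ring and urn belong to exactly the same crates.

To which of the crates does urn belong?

urn: none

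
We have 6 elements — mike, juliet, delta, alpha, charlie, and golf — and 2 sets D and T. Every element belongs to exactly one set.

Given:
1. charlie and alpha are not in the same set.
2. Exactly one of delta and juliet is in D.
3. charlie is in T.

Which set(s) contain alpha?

alpha: D

From (3): charlie ∈ T.
(1): alpha ∉ T.
Only one set left: alpha ∈ D.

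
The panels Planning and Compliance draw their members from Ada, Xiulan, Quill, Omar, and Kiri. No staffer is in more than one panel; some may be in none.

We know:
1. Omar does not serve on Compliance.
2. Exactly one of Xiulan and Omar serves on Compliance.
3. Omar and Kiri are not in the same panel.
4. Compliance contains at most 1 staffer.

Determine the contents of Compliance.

Compliance = {Xiulan}

From (1): Omar ∉ Compliance.
(2) (exactly one): Xiulan ∈ Compliance.
(4): Compliance already has 1, so the rest are out.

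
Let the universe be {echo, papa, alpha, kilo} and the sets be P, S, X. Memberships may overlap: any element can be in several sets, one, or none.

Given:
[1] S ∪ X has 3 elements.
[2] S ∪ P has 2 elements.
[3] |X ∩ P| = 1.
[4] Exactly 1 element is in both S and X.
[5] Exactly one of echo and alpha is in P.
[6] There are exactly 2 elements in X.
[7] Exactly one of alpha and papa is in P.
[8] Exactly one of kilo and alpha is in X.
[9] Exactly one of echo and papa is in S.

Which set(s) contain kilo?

kilo: none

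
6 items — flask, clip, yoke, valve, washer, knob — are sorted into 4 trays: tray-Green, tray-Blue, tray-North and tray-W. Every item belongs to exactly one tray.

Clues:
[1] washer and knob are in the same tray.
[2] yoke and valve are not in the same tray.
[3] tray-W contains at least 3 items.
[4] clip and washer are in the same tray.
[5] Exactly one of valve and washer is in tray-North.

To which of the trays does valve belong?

valve: tray-North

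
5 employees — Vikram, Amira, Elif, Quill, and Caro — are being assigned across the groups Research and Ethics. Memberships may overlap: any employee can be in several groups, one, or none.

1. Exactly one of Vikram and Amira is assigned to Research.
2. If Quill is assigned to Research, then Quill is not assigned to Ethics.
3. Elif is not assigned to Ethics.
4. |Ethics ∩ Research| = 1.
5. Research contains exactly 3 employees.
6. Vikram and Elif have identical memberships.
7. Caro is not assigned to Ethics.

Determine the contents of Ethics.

Ethics = {Amira}

From (3): Elif ∉ Ethics.
From (7): Caro ∉ Ethics.
(6): Vikram matches Elif: Vikram ∉ Ethics.
Suppose Amira ∉ Ethics: no assignment then satisfies all the clues, so Amira ∈ Ethics.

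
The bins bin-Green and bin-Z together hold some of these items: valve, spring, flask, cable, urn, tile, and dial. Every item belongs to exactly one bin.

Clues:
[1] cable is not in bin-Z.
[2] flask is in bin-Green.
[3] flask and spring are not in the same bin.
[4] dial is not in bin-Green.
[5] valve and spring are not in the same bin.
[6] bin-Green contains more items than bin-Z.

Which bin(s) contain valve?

From (1): cable ∉ bin-Z.
From (2): flask ∈ bin-Green.
From (4): dial ∉ bin-Green.
(3): spring ∉ bin-Green.
Only one bin left: spring ∈ bin-Z.
Only one bin left: cable ∈ bin-Green.
Only one bin left: dial ∈ bin-Z.
(5): valve ∉ bin-Z.
Only one bin left: valve ∈ bin-Green.

valve: bin-Green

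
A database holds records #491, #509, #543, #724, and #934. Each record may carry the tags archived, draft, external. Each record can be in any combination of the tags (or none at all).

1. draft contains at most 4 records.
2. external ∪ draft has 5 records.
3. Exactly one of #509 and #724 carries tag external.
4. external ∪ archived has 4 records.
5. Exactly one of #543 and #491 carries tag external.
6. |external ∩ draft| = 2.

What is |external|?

3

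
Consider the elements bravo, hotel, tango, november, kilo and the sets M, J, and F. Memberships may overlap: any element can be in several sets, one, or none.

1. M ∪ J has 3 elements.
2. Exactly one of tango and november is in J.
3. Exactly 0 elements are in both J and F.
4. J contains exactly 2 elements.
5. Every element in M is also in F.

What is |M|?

1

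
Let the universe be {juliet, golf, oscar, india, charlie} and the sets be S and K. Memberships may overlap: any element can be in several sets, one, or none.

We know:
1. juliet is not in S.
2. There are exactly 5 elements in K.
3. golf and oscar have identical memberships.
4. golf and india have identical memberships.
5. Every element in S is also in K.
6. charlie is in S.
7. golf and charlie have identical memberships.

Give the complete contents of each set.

S = {charlie, golf, india, oscar}; K = {charlie, golf, india, juliet, oscar}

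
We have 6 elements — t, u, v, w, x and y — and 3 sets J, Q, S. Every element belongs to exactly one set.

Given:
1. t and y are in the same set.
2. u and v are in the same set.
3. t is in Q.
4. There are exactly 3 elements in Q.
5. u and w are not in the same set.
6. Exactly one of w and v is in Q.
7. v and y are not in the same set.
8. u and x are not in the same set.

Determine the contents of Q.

Q = {t, w, y}

From (3): t ∈ Q.
(1): y matches t: y ∉ J.
(1): y matches t: y ∈ Q.
(7): v ∉ Q.
(2): u matches v: u ∉ Q.
(6) (exactly one): w ∈ Q.
(4): Q already has 3, so the rest are out.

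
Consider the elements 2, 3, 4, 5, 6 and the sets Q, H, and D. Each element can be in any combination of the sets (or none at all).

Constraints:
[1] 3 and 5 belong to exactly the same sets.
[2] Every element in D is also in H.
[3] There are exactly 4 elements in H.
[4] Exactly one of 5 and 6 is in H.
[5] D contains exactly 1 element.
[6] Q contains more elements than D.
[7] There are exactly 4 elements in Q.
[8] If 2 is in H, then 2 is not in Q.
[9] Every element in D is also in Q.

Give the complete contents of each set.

Q = {3, 4, 5, 6}; H = {2, 3, 4, 5}; D = {4}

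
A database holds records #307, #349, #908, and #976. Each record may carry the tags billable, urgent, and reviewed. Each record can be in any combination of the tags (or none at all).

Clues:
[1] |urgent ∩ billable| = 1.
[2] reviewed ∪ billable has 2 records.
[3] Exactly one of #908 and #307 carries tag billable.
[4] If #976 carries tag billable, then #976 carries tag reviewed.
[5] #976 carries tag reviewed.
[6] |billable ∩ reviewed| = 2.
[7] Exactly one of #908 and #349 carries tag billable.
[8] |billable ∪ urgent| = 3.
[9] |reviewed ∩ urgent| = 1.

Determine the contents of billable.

From (5): #976 ∈ reviewed.
Suppose #307 ∈ billable: no assignment then satisfies all the clues, so #307 ∉ billable.

billable = {#908, #976}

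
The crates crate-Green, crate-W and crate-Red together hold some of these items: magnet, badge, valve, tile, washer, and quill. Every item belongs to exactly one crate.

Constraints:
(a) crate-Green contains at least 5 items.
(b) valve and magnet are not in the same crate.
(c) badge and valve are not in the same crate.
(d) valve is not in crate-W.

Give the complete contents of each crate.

crate-Green = {badge, magnet, quill, tile, washer}; crate-W = {}; crate-Red = {valve}

From (d): valve ∉ crate-W.
Suppose magnet ∉ crate-Green: no assignment then satisfies all the clues, so magnet ∈ crate-Green.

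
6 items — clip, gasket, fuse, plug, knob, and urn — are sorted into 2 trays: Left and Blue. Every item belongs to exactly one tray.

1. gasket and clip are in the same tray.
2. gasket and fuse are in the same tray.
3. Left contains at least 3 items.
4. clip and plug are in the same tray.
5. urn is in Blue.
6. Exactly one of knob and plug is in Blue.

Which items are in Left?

Left = {clip, fuse, gasket, plug}

From (5): urn ∈ Blue.
Suppose clip ∉ Left: no assignment then satisfies all the clues, so clip ∈ Left.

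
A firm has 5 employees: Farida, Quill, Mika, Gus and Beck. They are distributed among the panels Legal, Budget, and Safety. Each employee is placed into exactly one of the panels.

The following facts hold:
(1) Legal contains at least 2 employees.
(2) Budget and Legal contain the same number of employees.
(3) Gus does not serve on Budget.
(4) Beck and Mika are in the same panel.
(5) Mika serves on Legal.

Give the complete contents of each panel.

Legal = {Beck, Mika}; Budget = {Farida, Quill}; Safety = {Gus}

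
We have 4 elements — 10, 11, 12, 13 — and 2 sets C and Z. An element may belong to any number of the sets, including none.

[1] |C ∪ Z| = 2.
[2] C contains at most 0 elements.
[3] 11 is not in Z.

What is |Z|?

2

From (3): 11 ∉ Z.
(2): C already has 0, so the rest are out.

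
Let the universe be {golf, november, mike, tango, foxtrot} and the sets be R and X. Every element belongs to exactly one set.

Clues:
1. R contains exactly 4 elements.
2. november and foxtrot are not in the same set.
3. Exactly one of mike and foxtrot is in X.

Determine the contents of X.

X = {foxtrot}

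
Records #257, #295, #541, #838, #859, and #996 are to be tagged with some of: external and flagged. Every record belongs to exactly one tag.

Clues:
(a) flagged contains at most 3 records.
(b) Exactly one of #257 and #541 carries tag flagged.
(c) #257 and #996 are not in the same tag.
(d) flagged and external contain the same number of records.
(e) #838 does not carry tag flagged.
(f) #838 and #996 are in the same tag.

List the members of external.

external = {#541, #838, #996}

From (e): #838 ∉ flagged.
(f): #996 matches #838: #996 ∉ flagged.
Only one tag left: #838 ∈ external.
Only one tag left: #996 ∈ external.
(c): #257 ∉ external.
Only one tag left: #257 ∈ flagged.
(b) (exactly one): #541 ∉ flagged.
Only one tag left: #541 ∈ external.
Suppose #295 ∈ external: no assignment then satisfies all the clues, so #295 ∉ external.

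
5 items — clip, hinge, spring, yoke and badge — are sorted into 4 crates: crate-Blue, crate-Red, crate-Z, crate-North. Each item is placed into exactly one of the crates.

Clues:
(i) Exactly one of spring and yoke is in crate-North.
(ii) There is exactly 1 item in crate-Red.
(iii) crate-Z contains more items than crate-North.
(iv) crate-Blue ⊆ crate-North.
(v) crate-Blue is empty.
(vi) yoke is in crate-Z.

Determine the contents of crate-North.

crate-North = {spring}

From (vi): yoke ∈ crate-Z.
(i) (exactly one): spring ∈ crate-North.
(v): crate-Blue already has 0, so the rest are out.
Suppose clip ∈ crate-North: no assignment then satisfies all the clues, so clip ∉ crate-North.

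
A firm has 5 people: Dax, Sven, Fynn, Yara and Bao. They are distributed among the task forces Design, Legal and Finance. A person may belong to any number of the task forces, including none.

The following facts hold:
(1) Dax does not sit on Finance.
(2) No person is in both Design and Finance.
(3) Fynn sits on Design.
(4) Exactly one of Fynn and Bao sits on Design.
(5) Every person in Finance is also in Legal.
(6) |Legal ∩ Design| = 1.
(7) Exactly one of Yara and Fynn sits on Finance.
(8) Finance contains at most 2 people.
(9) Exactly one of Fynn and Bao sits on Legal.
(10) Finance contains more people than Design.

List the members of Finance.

Finance = {Sven, Yara}

From (1): Dax ∉ Finance.
From (3): Fynn ∈ Design.
(2) (disjoint): Fynn ∉ Finance.
(4) (exactly one): Bao ∉ Design.
(7) (exactly one): Yara ∈ Finance.
(2) (disjoint): Yara ∉ Design.
(5) with Yara ∈ Finance: Yara ∈ Legal.
Suppose Sven ∉ Finance: no assignment then satisfies all the clues, so Sven ∈ Finance.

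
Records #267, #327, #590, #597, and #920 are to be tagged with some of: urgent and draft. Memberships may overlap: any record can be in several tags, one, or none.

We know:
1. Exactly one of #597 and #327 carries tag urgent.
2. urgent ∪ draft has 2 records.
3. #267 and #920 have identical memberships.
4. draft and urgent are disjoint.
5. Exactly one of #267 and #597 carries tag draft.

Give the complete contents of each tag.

urgent = {#327}; draft = {#597}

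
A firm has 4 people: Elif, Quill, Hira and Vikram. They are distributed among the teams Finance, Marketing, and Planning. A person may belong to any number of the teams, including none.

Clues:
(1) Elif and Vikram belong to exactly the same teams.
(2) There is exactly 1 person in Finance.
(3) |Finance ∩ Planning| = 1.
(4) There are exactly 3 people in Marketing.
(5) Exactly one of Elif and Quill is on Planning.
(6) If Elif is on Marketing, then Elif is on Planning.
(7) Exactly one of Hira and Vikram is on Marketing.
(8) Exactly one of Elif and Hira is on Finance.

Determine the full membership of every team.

Finance = {Hira}; Marketing = {Elif, Quill, Vikram}; Planning = {Elif, Hira, Vikram}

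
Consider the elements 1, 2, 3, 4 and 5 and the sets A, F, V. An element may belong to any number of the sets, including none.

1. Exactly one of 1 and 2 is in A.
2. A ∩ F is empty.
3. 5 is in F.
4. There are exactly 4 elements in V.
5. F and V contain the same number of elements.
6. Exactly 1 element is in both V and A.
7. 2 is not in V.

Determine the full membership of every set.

A = {1}; F = {2, 3, 4, 5}; V = {1, 3, 4, 5}

From (3): 5 ∈ F.
From (7): 2 ∉ V.
(2) (disjoint): 5 ∉ A.
(4): only 4 candidates remain for V, so all are in.
Suppose 1 ∉ A: no assignment then satisfies all the clues, so 1 ∈ A.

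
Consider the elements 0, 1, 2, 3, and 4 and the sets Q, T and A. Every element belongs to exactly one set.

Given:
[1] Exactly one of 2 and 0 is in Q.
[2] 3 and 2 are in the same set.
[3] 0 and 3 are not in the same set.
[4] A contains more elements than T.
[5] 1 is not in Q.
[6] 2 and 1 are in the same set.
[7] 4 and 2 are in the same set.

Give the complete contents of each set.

Q = {0}; T = {}; A = {1, 2, 3, 4}

From (5): 1 ∉ Q.
(6): 2 matches 1: 2 ∉ Q.
(7): 4 matches 2: 4 ∉ Q.
(1) (exactly one): 0 ∈ Q.
(2): 3 matches 2: 3 ∉ Q.
Suppose 1 ∈ T: no assignment then satisfies all the clues, so 1 ∉ T.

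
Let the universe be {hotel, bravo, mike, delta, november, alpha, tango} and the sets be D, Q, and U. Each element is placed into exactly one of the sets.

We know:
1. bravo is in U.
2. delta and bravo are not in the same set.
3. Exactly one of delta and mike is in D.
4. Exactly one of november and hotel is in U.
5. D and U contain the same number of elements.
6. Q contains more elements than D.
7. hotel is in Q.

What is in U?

U = {bravo, november}

From (1): bravo ∈ U.
From (7): hotel ∈ Q.
(2): delta ∉ U.
(4) (exactly one): november ∈ U.
Suppose mike ∈ U: no assignment then satisfies all the clues, so mike ∉ U.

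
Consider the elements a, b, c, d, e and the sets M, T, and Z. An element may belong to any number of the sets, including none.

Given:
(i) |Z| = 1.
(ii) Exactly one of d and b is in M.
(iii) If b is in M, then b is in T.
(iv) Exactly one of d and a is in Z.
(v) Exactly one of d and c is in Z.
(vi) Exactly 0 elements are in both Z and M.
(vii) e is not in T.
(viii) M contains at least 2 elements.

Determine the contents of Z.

From (vii): e ∉ T.
Suppose a ∈ Z: no assignment then satisfies all the clues, so a ∉ Z.

Z = {d}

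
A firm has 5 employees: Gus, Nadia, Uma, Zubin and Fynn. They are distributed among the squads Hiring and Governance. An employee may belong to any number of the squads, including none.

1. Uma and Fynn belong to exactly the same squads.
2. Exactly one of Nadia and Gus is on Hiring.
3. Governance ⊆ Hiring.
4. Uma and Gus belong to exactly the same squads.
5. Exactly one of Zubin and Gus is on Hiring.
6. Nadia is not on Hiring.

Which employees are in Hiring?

Hiring = {Fynn, Gus, Uma}

From (6): Nadia ∉ Hiring.
(2) (exactly one): Gus ∈ Hiring.
(3) contrapositive: Nadia ∉ Governance.
(4): Uma matches Gus: Uma ∈ Hiring.
(5) (exactly one): Zubin ∉ Hiring.
(1): Fynn matches Uma: Fynn ∈ Hiring.
(3) contrapositive: Zubin ∉ Governance.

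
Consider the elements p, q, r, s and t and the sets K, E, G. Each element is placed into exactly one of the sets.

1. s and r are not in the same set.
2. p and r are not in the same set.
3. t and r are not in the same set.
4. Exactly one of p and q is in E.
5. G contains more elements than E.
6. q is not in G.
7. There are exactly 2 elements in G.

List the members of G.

G = {s, t}

From (6): q ∉ G.
Suppose p ∈ G: no assignment then satisfies all the clues, so p ∉ G.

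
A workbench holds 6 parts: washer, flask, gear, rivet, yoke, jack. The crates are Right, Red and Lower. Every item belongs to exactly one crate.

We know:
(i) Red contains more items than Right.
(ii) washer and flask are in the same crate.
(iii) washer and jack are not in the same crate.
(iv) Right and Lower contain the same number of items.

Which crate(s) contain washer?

washer: Red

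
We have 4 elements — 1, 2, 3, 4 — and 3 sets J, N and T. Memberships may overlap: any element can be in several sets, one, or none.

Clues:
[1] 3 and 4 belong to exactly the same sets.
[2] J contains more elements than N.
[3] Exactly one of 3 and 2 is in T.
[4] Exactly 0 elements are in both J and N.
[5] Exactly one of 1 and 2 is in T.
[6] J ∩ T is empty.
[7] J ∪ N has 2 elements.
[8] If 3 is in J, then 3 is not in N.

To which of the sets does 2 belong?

2: T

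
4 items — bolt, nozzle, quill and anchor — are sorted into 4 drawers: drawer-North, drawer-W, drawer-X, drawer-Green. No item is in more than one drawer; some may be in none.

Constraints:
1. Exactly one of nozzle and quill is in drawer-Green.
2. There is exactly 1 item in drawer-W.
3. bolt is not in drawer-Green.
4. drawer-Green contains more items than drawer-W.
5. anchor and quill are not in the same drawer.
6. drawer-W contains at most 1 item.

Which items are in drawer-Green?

drawer-Green = {anchor, nozzle}

From (3): bolt ∉ drawer-Green.
Suppose nozzle ∉ drawer-Green: no assignment then satisfies all the clues, so nozzle ∈ drawer-Green.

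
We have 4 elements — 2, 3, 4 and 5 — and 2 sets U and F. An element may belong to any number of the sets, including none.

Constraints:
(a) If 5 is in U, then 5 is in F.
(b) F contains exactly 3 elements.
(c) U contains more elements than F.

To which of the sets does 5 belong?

5: F, U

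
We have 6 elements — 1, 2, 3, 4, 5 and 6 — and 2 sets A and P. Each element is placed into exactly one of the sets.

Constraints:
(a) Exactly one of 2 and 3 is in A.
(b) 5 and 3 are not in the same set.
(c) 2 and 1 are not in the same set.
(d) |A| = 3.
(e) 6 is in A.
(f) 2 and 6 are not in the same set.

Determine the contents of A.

A = {1, 3, 6}

From (e): 6 ∈ A.
(f): 2 ∉ A.
Only one set left: 2 ∈ P.
(a) (exactly one): 3 ∈ A.
(b): 5 ∉ A.
(c): 1 ∉ P.
Only one set left: 1 ∈ A.
Only one set left: 5 ∈ P.
(d): A already has 3, so the rest are out.
Only one set left: 4 ∈ P.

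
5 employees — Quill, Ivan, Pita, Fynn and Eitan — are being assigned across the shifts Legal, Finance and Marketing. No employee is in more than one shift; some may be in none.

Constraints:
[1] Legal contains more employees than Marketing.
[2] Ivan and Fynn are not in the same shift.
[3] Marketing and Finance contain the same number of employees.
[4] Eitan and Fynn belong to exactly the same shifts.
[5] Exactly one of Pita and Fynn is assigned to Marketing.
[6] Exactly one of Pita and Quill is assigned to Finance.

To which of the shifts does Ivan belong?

Ivan: none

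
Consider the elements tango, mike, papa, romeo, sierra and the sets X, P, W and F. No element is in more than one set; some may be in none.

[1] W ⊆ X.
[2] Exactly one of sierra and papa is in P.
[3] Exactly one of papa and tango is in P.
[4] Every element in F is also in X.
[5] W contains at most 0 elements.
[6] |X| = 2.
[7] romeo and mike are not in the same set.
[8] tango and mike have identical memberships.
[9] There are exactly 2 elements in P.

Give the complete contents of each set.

X = {mike, tango}; P = {papa, romeo}; W = {}; F = {}

(5): W already has 0, so the rest are out.
Suppose tango ∉ X: no assignment then satisfies all the clues, so tango ∈ X.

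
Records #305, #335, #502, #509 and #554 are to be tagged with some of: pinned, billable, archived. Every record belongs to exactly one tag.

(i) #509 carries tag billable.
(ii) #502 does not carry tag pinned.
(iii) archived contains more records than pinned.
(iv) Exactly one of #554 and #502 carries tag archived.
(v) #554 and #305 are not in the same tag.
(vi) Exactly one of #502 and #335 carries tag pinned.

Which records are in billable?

From (i): #509 ∈ billable.
From (ii): #502 ∉ pinned.
(vi) (exactly one): #335 ∈ pinned.
Suppose #305 ∈ billable: no assignment then satisfies all the clues, so #305 ∉ billable.

billable = {#509, #554}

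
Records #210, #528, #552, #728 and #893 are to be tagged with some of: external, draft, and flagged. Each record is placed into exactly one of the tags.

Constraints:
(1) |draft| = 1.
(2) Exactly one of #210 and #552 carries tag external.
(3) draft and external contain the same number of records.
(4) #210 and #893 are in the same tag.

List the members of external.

external = {#552}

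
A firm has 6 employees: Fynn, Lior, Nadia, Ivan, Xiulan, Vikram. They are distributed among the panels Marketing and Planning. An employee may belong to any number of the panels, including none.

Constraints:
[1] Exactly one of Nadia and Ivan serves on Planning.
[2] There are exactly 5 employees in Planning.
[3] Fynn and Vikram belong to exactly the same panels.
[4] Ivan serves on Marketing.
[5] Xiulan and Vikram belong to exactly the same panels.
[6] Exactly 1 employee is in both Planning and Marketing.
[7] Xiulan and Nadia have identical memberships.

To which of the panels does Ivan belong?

Ivan: Marketing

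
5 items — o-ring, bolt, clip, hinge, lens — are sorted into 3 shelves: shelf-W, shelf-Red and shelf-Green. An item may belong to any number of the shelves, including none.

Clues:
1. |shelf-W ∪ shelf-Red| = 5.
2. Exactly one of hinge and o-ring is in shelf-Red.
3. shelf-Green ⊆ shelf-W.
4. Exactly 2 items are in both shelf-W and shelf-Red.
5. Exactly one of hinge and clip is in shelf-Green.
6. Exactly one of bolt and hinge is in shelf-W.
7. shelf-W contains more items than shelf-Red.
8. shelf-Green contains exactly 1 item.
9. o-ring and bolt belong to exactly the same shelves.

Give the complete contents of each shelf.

shelf-W = {bolt, clip, lens, o-ring}; shelf-Red = {clip, hinge, lens}; shelf-Green = {clip}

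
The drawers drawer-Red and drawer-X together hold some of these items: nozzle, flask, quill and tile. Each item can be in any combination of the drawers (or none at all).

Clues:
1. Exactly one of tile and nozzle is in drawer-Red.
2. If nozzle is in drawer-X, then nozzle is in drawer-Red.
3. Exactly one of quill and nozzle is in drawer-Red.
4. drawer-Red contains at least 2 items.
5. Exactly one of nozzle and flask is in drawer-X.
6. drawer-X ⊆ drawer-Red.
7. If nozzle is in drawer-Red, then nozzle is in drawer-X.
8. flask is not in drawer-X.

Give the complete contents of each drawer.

From (8): flask ∉ drawer-X.
(5) (exactly one): nozzle ∈ drawer-X.
(6) with nozzle ∈ drawer-X: nozzle ∈ drawer-Red.
(1) (exactly one): tile ∉ drawer-Red.
(3) (exactly one): quill ∉ drawer-Red.
(4): only 2 candidates remain for drawer-Red, so all are in.
(6) contrapositive: quill ∉ drawer-X.
(6) contrapositive: tile ∉ drawer-X.

drawer-Red = {flask, nozzle}; drawer-X = {nozzle}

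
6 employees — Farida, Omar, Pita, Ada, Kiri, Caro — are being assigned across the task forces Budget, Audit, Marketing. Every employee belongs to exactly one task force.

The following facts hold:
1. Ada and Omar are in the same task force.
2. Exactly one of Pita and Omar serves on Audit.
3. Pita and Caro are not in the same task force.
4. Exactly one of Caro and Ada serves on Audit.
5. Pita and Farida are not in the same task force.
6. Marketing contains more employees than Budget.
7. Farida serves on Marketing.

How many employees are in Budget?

1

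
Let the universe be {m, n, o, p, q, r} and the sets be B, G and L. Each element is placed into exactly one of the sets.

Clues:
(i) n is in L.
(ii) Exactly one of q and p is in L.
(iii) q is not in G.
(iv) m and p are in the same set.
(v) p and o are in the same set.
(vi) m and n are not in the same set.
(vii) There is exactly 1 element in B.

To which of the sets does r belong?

From (i): n ∈ L.
From (iii): q ∉ G.
(vi): m ∉ L.
(iv): p matches m: p ∉ L.
(v): o matches p: o ∉ L.
(ii) (exactly one): q ∈ L.
Suppose r ∉ B: no assignment then satisfies all the clues, so r ∈ B.

r: B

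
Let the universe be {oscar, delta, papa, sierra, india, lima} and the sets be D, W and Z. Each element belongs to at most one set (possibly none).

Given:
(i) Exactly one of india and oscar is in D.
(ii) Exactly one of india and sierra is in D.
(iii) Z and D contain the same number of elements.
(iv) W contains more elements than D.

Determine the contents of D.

D = {india}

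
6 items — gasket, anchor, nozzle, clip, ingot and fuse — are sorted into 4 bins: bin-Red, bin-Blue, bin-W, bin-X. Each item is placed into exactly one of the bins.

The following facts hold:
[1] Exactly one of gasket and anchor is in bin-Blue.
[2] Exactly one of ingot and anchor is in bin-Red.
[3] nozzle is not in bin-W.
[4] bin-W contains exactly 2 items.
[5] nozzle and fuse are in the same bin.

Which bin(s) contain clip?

From (3): nozzle ∉ bin-W.
(5): fuse matches nozzle: fuse ∉ bin-W.
Suppose clip ∈ bin-Red: no assignment then satisfies all the clues, so clip ∉ bin-Red.

clip: bin-W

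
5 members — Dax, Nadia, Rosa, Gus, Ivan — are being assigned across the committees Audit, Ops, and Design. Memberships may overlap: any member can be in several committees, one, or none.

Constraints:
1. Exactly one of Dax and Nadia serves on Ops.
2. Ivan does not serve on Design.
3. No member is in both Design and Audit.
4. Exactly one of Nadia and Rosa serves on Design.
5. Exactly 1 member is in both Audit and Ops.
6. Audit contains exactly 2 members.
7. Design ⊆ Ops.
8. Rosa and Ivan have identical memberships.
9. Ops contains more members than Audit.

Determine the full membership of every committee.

From (2): Ivan ∉ Design.
(8): Rosa matches Ivan: Rosa ∉ Design.
(4) (exactly one): Nadia ∈ Design.
(7) with Nadia ∈ Design: Nadia ∈ Ops.
(1) (exactly one): Dax ∉ Ops.
(3) (disjoint): Nadia ∉ Audit.
(7) contrapositive: Dax ∉ Design.
Suppose Dax ∉ Audit: no assignment then satisfies all the clues, so Dax ∈ Audit.

Audit = {Dax, Gus}; Ops = {Gus, Ivan, Nadia, Rosa}; Design = {Nadia}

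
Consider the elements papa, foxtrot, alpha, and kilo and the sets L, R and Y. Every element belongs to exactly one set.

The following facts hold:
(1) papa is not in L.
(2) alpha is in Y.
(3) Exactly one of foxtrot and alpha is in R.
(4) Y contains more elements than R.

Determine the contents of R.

R = {foxtrot}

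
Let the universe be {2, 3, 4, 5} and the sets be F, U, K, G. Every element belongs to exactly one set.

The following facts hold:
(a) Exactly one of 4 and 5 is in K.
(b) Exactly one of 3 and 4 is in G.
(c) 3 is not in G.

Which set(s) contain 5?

5: K

From (c): 3 ∉ G.
(b) (exactly one): 4 ∈ G.
(a) (exactly one): 5 ∈ K.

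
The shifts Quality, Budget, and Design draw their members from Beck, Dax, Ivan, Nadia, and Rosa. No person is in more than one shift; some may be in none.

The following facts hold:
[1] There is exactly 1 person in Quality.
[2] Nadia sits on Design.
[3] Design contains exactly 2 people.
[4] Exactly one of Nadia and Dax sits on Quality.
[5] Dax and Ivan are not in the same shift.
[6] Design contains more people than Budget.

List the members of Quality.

Quality = {Dax}

From (2): Nadia ∈ Design.
(4) (exactly one): Dax ∈ Quality.
(5): Ivan ∉ Quality.
(1): Quality already has 1, so the rest are out.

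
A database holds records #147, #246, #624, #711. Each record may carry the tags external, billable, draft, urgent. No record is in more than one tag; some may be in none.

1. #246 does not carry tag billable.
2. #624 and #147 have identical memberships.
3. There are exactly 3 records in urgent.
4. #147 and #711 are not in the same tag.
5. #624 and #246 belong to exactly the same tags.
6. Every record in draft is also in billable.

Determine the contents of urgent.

urgent = {#147, #246, #624}

From (1): #246 ∉ billable.
(5): #624 matches #246: #624 ∉ billable.
(6) contrapositive: #246 ∉ draft.
(6) contrapositive: #624 ∉ draft.
(2): #147 matches #624: #147 ∉ billable.
(2): #147 matches #624: #147 ∉ draft.
Suppose #147 ∉ urgent: no assignment then satisfies all the clues, so #147 ∈ urgent.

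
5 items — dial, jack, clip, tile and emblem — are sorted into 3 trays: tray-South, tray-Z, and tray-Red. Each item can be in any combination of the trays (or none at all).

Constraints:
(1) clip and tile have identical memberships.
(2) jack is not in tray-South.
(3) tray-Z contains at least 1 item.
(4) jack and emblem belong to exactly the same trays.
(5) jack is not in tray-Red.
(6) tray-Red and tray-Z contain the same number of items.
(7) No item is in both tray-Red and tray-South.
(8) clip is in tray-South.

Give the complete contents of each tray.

tray-South = {clip, tile}; tray-Z = {dial}; tray-Red = {dial}

From (2): jack ∉ tray-South.
From (5): jack ∉ tray-Red.
From (8): clip ∈ tray-South.
(1): tile matches clip: tile ∈ tray-South.
(4): emblem matches jack: emblem ∉ tray-South.
(4): emblem matches jack: emblem ∉ tray-Red.
(7) (disjoint): clip ∉ tray-Red.
(7) (disjoint): tile ∉ tray-Red.
Suppose dial ∈ tray-South: no assignment then satisfies all the clues, so dial ∉ tray-South.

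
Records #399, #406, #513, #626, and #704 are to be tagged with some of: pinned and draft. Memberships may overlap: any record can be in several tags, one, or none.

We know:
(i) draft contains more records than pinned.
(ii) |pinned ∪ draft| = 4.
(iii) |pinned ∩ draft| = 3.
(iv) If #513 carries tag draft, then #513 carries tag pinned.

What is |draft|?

4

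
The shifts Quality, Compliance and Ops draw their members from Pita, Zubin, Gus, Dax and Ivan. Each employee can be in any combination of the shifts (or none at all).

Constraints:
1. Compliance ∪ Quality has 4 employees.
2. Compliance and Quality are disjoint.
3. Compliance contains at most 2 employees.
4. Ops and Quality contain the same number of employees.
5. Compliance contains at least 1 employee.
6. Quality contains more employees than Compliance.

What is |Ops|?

3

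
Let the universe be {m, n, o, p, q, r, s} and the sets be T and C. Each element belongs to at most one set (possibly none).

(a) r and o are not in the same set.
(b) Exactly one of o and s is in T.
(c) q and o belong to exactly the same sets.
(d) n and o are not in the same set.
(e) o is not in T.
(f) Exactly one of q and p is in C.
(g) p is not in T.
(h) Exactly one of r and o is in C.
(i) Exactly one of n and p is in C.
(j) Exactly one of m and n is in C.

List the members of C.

C = {m, p, r}

From (e): o ∉ T.
From (g): p ∉ T.
(b) (exactly one): s ∈ T.
(c): q matches o: q ∉ T.
Suppose m ∉ C: no assignment then satisfies all the clues, so m ∈ C.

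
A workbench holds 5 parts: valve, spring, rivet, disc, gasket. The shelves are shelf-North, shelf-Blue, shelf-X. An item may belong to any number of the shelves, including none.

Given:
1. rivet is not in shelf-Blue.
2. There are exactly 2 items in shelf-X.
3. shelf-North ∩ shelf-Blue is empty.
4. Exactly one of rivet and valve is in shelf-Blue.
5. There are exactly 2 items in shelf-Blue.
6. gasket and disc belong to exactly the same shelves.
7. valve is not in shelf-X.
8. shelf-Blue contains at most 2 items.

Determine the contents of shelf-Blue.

shelf-Blue = {spring, valve}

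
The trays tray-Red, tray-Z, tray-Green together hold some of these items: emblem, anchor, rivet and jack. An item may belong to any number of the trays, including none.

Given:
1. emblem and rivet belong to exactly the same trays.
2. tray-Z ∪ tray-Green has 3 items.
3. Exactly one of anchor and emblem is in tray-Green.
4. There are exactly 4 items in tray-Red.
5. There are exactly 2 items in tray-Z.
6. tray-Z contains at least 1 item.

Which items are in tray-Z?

tray-Z = {emblem, rivet}

(4): only 4 candidates remain for tray-Red, so all are in.
Suppose emblem ∉ tray-Z: no assignment then satisfies all the clues, so emblem ∈ tray-Z.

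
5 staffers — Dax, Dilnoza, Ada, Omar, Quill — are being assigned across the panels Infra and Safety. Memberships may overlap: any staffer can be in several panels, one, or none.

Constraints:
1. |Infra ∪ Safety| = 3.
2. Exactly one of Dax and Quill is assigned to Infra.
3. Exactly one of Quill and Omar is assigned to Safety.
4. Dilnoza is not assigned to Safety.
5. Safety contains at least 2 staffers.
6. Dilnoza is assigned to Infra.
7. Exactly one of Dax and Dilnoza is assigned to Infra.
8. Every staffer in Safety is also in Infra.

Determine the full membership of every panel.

Infra = {Ada, Dilnoza, Quill}; Safety = {Ada, Quill}

From (4): Dilnoza ∉ Safety.
From (6): Dilnoza ∈ Infra.
(7) (exactly one): Dax ∉ Infra.
(8) contrapositive: Dax ∉ Safety.
(2) (exactly one): Quill ∈ Infra.
Suppose Ada ∉ Infra: no assignment then satisfies all the clues, so Ada ∈ Infra.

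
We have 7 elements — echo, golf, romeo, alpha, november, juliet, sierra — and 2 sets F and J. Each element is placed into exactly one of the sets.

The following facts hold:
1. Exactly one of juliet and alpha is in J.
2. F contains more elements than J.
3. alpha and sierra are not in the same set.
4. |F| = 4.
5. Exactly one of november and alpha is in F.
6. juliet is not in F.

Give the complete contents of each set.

F = {alpha, echo, golf, romeo}; J = {juliet, november, sierra}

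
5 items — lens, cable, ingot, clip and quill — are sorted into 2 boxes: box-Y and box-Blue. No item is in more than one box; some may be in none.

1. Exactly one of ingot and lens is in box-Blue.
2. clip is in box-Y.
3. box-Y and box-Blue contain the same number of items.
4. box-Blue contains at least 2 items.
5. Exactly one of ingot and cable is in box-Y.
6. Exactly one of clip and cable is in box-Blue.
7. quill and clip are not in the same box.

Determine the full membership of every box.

From (2): clip ∈ box-Y.
(6) (exactly one): cable ∈ box-Blue.
(7): quill ∉ box-Y.
(5) (exactly one): ingot ∈ box-Y.
(1) (exactly one): lens ∈ box-Blue.
Suppose quill ∈ box-Blue: no assignment then satisfies all the clues, so quill ∉ box-Blue.

box-Y = {clip, ingot}; box-Blue = {cable, lens}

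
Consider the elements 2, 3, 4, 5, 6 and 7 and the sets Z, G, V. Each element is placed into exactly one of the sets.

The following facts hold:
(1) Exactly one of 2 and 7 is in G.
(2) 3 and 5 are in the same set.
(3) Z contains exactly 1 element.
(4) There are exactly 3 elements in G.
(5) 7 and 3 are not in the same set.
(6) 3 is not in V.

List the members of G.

G = {2, 3, 5}

From (6): 3 ∉ V.
(2): 5 matches 3: 5 ∉ V.
Suppose 2 ∉ G: no assignment then satisfies all the clues, so 2 ∈ G.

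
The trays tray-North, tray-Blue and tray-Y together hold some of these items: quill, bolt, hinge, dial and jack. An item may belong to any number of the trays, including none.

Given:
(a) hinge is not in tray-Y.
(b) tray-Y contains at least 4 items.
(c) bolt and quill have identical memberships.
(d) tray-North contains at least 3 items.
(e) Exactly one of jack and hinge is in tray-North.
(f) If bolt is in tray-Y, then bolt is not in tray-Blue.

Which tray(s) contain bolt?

From (a): hinge ∉ tray-Y.
(b): only 4 candidates remain for tray-Y, so all are in.
(f): bolt ∉ tray-Blue.
(c): quill matches bolt: quill ∉ tray-Blue.
Suppose bolt ∉ tray-North: no assignment then satisfies all the clues, so bolt ∈ tray-North.

bolt: tray-North, tray-Y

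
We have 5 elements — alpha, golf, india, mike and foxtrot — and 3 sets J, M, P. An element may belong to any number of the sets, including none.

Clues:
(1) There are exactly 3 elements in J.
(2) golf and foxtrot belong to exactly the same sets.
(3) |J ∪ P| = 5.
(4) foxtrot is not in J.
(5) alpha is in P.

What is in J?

From (4): foxtrot ∉ J.
From (5): alpha ∈ P.
(2): golf matches foxtrot: golf ∉ J.
(1): only 3 candidates remain for J, so all are in.

J = {alpha, india, mike}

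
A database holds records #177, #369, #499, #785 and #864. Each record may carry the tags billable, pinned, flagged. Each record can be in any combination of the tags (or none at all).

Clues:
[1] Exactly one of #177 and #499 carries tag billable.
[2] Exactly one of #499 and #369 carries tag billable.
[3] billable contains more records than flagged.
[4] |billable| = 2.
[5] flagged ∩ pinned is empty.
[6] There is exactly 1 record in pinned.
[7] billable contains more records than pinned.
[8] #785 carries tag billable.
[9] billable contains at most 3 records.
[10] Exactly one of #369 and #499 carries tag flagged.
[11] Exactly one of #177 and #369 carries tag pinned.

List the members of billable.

billable = {#499, #785}

From (8): #785 ∈ billable.
Suppose #177 ∈ billable: no assignment then satisfies all the clues, so #177 ∉ billable.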